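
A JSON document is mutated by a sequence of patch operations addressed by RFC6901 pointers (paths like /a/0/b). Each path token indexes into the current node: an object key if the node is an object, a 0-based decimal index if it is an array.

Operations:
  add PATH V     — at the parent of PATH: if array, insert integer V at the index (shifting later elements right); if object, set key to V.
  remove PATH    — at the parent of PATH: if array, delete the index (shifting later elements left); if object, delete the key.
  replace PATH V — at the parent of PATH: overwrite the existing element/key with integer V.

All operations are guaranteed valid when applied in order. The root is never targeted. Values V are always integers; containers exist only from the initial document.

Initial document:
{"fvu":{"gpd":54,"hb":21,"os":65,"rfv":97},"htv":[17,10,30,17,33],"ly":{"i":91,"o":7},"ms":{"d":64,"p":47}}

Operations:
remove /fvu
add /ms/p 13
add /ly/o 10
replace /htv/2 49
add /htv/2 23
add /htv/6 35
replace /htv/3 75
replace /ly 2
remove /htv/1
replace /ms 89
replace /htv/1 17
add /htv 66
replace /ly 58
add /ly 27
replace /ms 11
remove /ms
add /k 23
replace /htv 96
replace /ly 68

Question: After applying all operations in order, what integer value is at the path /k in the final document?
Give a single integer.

Answer: 23

Derivation:
After op 1 (remove /fvu): {"htv":[17,10,30,17,33],"ly":{"i":91,"o":7},"ms":{"d":64,"p":47}}
After op 2 (add /ms/p 13): {"htv":[17,10,30,17,33],"ly":{"i":91,"o":7},"ms":{"d":64,"p":13}}
After op 3 (add /ly/o 10): {"htv":[17,10,30,17,33],"ly":{"i":91,"o":10},"ms":{"d":64,"p":13}}
After op 4 (replace /htv/2 49): {"htv":[17,10,49,17,33],"ly":{"i":91,"o":10},"ms":{"d":64,"p":13}}
After op 5 (add /htv/2 23): {"htv":[17,10,23,49,17,33],"ly":{"i":91,"o":10},"ms":{"d":64,"p":13}}
After op 6 (add /htv/6 35): {"htv":[17,10,23,49,17,33,35],"ly":{"i":91,"o":10},"ms":{"d":64,"p":13}}
After op 7 (replace /htv/3 75): {"htv":[17,10,23,75,17,33,35],"ly":{"i":91,"o":10},"ms":{"d":64,"p":13}}
After op 8 (replace /ly 2): {"htv":[17,10,23,75,17,33,35],"ly":2,"ms":{"d":64,"p":13}}
After op 9 (remove /htv/1): {"htv":[17,23,75,17,33,35],"ly":2,"ms":{"d":64,"p":13}}
After op 10 (replace /ms 89): {"htv":[17,23,75,17,33,35],"ly":2,"ms":89}
After op 11 (replace /htv/1 17): {"htv":[17,17,75,17,33,35],"ly":2,"ms":89}
After op 12 (add /htv 66): {"htv":66,"ly":2,"ms":89}
After op 13 (replace /ly 58): {"htv":66,"ly":58,"ms":89}
After op 14 (add /ly 27): {"htv":66,"ly":27,"ms":89}
After op 15 (replace /ms 11): {"htv":66,"ly":27,"ms":11}
After op 16 (remove /ms): {"htv":66,"ly":27}
After op 17 (add /k 23): {"htv":66,"k":23,"ly":27}
After op 18 (replace /htv 96): {"htv":96,"k":23,"ly":27}
After op 19 (replace /ly 68): {"htv":96,"k":23,"ly":68}
Value at /k: 23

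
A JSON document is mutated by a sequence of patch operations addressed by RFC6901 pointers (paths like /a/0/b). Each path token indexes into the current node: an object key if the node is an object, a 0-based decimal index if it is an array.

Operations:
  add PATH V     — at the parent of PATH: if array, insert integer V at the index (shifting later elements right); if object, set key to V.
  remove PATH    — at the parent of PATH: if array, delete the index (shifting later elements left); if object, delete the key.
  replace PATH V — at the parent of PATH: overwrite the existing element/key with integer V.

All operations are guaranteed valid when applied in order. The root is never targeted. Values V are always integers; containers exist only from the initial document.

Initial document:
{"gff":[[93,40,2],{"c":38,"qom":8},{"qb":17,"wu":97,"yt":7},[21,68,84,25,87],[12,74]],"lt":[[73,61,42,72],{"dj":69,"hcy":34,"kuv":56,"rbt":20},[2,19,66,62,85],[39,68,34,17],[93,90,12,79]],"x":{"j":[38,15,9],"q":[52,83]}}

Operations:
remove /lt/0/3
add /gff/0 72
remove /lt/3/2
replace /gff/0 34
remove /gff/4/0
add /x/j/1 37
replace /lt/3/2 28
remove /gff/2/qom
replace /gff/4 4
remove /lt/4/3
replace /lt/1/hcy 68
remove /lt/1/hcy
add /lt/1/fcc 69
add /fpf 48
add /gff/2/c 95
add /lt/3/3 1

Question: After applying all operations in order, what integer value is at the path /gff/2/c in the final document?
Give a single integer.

After op 1 (remove /lt/0/3): {"gff":[[93,40,2],{"c":38,"qom":8},{"qb":17,"wu":97,"yt":7},[21,68,84,25,87],[12,74]],"lt":[[73,61,42],{"dj":69,"hcy":34,"kuv":56,"rbt":20},[2,19,66,62,85],[39,68,34,17],[93,90,12,79]],"x":{"j":[38,15,9],"q":[52,83]}}
After op 2 (add /gff/0 72): {"gff":[72,[93,40,2],{"c":38,"qom":8},{"qb":17,"wu":97,"yt":7},[21,68,84,25,87],[12,74]],"lt":[[73,61,42],{"dj":69,"hcy":34,"kuv":56,"rbt":20},[2,19,66,62,85],[39,68,34,17],[93,90,12,79]],"x":{"j":[38,15,9],"q":[52,83]}}
After op 3 (remove /lt/3/2): {"gff":[72,[93,40,2],{"c":38,"qom":8},{"qb":17,"wu":97,"yt":7},[21,68,84,25,87],[12,74]],"lt":[[73,61,42],{"dj":69,"hcy":34,"kuv":56,"rbt":20},[2,19,66,62,85],[39,68,17],[93,90,12,79]],"x":{"j":[38,15,9],"q":[52,83]}}
After op 4 (replace /gff/0 34): {"gff":[34,[93,40,2],{"c":38,"qom":8},{"qb":17,"wu":97,"yt":7},[21,68,84,25,87],[12,74]],"lt":[[73,61,42],{"dj":69,"hcy":34,"kuv":56,"rbt":20},[2,19,66,62,85],[39,68,17],[93,90,12,79]],"x":{"j":[38,15,9],"q":[52,83]}}
After op 5 (remove /gff/4/0): {"gff":[34,[93,40,2],{"c":38,"qom":8},{"qb":17,"wu":97,"yt":7},[68,84,25,87],[12,74]],"lt":[[73,61,42],{"dj":69,"hcy":34,"kuv":56,"rbt":20},[2,19,66,62,85],[39,68,17],[93,90,12,79]],"x":{"j":[38,15,9],"q":[52,83]}}
After op 6 (add /x/j/1 37): {"gff":[34,[93,40,2],{"c":38,"qom":8},{"qb":17,"wu":97,"yt":7},[68,84,25,87],[12,74]],"lt":[[73,61,42],{"dj":69,"hcy":34,"kuv":56,"rbt":20},[2,19,66,62,85],[39,68,17],[93,90,12,79]],"x":{"j":[38,37,15,9],"q":[52,83]}}
After op 7 (replace /lt/3/2 28): {"gff":[34,[93,40,2],{"c":38,"qom":8},{"qb":17,"wu":97,"yt":7},[68,84,25,87],[12,74]],"lt":[[73,61,42],{"dj":69,"hcy":34,"kuv":56,"rbt":20},[2,19,66,62,85],[39,68,28],[93,90,12,79]],"x":{"j":[38,37,15,9],"q":[52,83]}}
After op 8 (remove /gff/2/qom): {"gff":[34,[93,40,2],{"c":38},{"qb":17,"wu":97,"yt":7},[68,84,25,87],[12,74]],"lt":[[73,61,42],{"dj":69,"hcy":34,"kuv":56,"rbt":20},[2,19,66,62,85],[39,68,28],[93,90,12,79]],"x":{"j":[38,37,15,9],"q":[52,83]}}
After op 9 (replace /gff/4 4): {"gff":[34,[93,40,2],{"c":38},{"qb":17,"wu":97,"yt":7},4,[12,74]],"lt":[[73,61,42],{"dj":69,"hcy":34,"kuv":56,"rbt":20},[2,19,66,62,85],[39,68,28],[93,90,12,79]],"x":{"j":[38,37,15,9],"q":[52,83]}}
After op 10 (remove /lt/4/3): {"gff":[34,[93,40,2],{"c":38},{"qb":17,"wu":97,"yt":7},4,[12,74]],"lt":[[73,61,42],{"dj":69,"hcy":34,"kuv":56,"rbt":20},[2,19,66,62,85],[39,68,28],[93,90,12]],"x":{"j":[38,37,15,9],"q":[52,83]}}
After op 11 (replace /lt/1/hcy 68): {"gff":[34,[93,40,2],{"c":38},{"qb":17,"wu":97,"yt":7},4,[12,74]],"lt":[[73,61,42],{"dj":69,"hcy":68,"kuv":56,"rbt":20},[2,19,66,62,85],[39,68,28],[93,90,12]],"x":{"j":[38,37,15,9],"q":[52,83]}}
After op 12 (remove /lt/1/hcy): {"gff":[34,[93,40,2],{"c":38},{"qb":17,"wu":97,"yt":7},4,[12,74]],"lt":[[73,61,42],{"dj":69,"kuv":56,"rbt":20},[2,19,66,62,85],[39,68,28],[93,90,12]],"x":{"j":[38,37,15,9],"q":[52,83]}}
After op 13 (add /lt/1/fcc 69): {"gff":[34,[93,40,2],{"c":38},{"qb":17,"wu":97,"yt":7},4,[12,74]],"lt":[[73,61,42],{"dj":69,"fcc":69,"kuv":56,"rbt":20},[2,19,66,62,85],[39,68,28],[93,90,12]],"x":{"j":[38,37,15,9],"q":[52,83]}}
After op 14 (add /fpf 48): {"fpf":48,"gff":[34,[93,40,2],{"c":38},{"qb":17,"wu":97,"yt":7},4,[12,74]],"lt":[[73,61,42],{"dj":69,"fcc":69,"kuv":56,"rbt":20},[2,19,66,62,85],[39,68,28],[93,90,12]],"x":{"j":[38,37,15,9],"q":[52,83]}}
After op 15 (add /gff/2/c 95): {"fpf":48,"gff":[34,[93,40,2],{"c":95},{"qb":17,"wu":97,"yt":7},4,[12,74]],"lt":[[73,61,42],{"dj":69,"fcc":69,"kuv":56,"rbt":20},[2,19,66,62,85],[39,68,28],[93,90,12]],"x":{"j":[38,37,15,9],"q":[52,83]}}
After op 16 (add /lt/3/3 1): {"fpf":48,"gff":[34,[93,40,2],{"c":95},{"qb":17,"wu":97,"yt":7},4,[12,74]],"lt":[[73,61,42],{"dj":69,"fcc":69,"kuv":56,"rbt":20},[2,19,66,62,85],[39,68,28,1],[93,90,12]],"x":{"j":[38,37,15,9],"q":[52,83]}}
Value at /gff/2/c: 95

Answer: 95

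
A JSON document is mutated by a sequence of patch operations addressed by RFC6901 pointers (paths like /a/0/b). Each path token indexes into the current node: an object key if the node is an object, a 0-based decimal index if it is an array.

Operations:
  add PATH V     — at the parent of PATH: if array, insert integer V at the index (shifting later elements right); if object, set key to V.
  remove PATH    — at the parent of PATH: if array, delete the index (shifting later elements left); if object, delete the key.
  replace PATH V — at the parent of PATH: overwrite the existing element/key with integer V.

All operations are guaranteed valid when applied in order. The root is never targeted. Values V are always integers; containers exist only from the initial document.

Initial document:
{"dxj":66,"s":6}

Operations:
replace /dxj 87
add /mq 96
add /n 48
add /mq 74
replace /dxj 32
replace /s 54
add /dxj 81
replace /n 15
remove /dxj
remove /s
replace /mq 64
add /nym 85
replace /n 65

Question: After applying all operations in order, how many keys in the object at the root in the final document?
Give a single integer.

Answer: 3

Derivation:
After op 1 (replace /dxj 87): {"dxj":87,"s":6}
After op 2 (add /mq 96): {"dxj":87,"mq":96,"s":6}
After op 3 (add /n 48): {"dxj":87,"mq":96,"n":48,"s":6}
After op 4 (add /mq 74): {"dxj":87,"mq":74,"n":48,"s":6}
After op 5 (replace /dxj 32): {"dxj":32,"mq":74,"n":48,"s":6}
After op 6 (replace /s 54): {"dxj":32,"mq":74,"n":48,"s":54}
After op 7 (add /dxj 81): {"dxj":81,"mq":74,"n":48,"s":54}
After op 8 (replace /n 15): {"dxj":81,"mq":74,"n":15,"s":54}
After op 9 (remove /dxj): {"mq":74,"n":15,"s":54}
After op 10 (remove /s): {"mq":74,"n":15}
After op 11 (replace /mq 64): {"mq":64,"n":15}
After op 12 (add /nym 85): {"mq":64,"n":15,"nym":85}
After op 13 (replace /n 65): {"mq":64,"n":65,"nym":85}
Size at the root: 3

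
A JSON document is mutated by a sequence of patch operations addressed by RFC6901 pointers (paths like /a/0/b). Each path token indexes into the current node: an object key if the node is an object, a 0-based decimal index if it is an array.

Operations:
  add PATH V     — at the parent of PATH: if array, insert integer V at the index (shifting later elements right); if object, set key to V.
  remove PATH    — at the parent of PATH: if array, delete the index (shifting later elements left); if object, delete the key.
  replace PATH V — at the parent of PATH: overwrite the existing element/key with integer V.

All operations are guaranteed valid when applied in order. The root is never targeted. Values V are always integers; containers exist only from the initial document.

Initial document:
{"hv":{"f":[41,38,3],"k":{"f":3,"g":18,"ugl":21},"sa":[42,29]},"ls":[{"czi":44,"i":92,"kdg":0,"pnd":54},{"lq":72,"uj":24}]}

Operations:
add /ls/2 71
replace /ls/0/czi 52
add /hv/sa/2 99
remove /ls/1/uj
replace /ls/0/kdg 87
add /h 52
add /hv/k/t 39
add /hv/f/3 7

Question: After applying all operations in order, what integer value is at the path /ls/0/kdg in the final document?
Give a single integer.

After op 1 (add /ls/2 71): {"hv":{"f":[41,38,3],"k":{"f":3,"g":18,"ugl":21},"sa":[42,29]},"ls":[{"czi":44,"i":92,"kdg":0,"pnd":54},{"lq":72,"uj":24},71]}
After op 2 (replace /ls/0/czi 52): {"hv":{"f":[41,38,3],"k":{"f":3,"g":18,"ugl":21},"sa":[42,29]},"ls":[{"czi":52,"i":92,"kdg":0,"pnd":54},{"lq":72,"uj":24},71]}
After op 3 (add /hv/sa/2 99): {"hv":{"f":[41,38,3],"k":{"f":3,"g":18,"ugl":21},"sa":[42,29,99]},"ls":[{"czi":52,"i":92,"kdg":0,"pnd":54},{"lq":72,"uj":24},71]}
After op 4 (remove /ls/1/uj): {"hv":{"f":[41,38,3],"k":{"f":3,"g":18,"ugl":21},"sa":[42,29,99]},"ls":[{"czi":52,"i":92,"kdg":0,"pnd":54},{"lq":72},71]}
After op 5 (replace /ls/0/kdg 87): {"hv":{"f":[41,38,3],"k":{"f":3,"g":18,"ugl":21},"sa":[42,29,99]},"ls":[{"czi":52,"i":92,"kdg":87,"pnd":54},{"lq":72},71]}
After op 6 (add /h 52): {"h":52,"hv":{"f":[41,38,3],"k":{"f":3,"g":18,"ugl":21},"sa":[42,29,99]},"ls":[{"czi":52,"i":92,"kdg":87,"pnd":54},{"lq":72},71]}
After op 7 (add /hv/k/t 39): {"h":52,"hv":{"f":[41,38,3],"k":{"f":3,"g":18,"t":39,"ugl":21},"sa":[42,29,99]},"ls":[{"czi":52,"i":92,"kdg":87,"pnd":54},{"lq":72},71]}
After op 8 (add /hv/f/3 7): {"h":52,"hv":{"f":[41,38,3,7],"k":{"f":3,"g":18,"t":39,"ugl":21},"sa":[42,29,99]},"ls":[{"czi":52,"i":92,"kdg":87,"pnd":54},{"lq":72},71]}
Value at /ls/0/kdg: 87

Answer: 87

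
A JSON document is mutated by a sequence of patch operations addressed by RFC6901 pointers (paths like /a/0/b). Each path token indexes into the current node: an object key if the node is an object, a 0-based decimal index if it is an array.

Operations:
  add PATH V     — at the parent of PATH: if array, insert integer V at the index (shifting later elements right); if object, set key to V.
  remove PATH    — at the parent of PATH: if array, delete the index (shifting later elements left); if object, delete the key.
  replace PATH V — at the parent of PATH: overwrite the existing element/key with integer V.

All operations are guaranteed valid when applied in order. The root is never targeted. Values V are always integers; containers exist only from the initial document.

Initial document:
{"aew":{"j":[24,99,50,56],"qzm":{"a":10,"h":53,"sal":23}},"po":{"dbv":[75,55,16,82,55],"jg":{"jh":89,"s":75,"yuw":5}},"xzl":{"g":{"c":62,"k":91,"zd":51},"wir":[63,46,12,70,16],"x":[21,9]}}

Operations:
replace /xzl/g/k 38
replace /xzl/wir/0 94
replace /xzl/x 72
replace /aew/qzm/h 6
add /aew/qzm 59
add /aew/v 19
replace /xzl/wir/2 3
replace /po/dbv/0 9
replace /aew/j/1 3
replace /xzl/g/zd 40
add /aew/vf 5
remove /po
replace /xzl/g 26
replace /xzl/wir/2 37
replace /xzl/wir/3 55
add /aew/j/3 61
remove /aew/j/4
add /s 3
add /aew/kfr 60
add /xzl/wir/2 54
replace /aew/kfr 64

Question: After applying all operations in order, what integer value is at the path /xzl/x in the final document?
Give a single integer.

After op 1 (replace /xzl/g/k 38): {"aew":{"j":[24,99,50,56],"qzm":{"a":10,"h":53,"sal":23}},"po":{"dbv":[75,55,16,82,55],"jg":{"jh":89,"s":75,"yuw":5}},"xzl":{"g":{"c":62,"k":38,"zd":51},"wir":[63,46,12,70,16],"x":[21,9]}}
After op 2 (replace /xzl/wir/0 94): {"aew":{"j":[24,99,50,56],"qzm":{"a":10,"h":53,"sal":23}},"po":{"dbv":[75,55,16,82,55],"jg":{"jh":89,"s":75,"yuw":5}},"xzl":{"g":{"c":62,"k":38,"zd":51},"wir":[94,46,12,70,16],"x":[21,9]}}
After op 3 (replace /xzl/x 72): {"aew":{"j":[24,99,50,56],"qzm":{"a":10,"h":53,"sal":23}},"po":{"dbv":[75,55,16,82,55],"jg":{"jh":89,"s":75,"yuw":5}},"xzl":{"g":{"c":62,"k":38,"zd":51},"wir":[94,46,12,70,16],"x":72}}
After op 4 (replace /aew/qzm/h 6): {"aew":{"j":[24,99,50,56],"qzm":{"a":10,"h":6,"sal":23}},"po":{"dbv":[75,55,16,82,55],"jg":{"jh":89,"s":75,"yuw":5}},"xzl":{"g":{"c":62,"k":38,"zd":51},"wir":[94,46,12,70,16],"x":72}}
After op 5 (add /aew/qzm 59): {"aew":{"j":[24,99,50,56],"qzm":59},"po":{"dbv":[75,55,16,82,55],"jg":{"jh":89,"s":75,"yuw":5}},"xzl":{"g":{"c":62,"k":38,"zd":51},"wir":[94,46,12,70,16],"x":72}}
After op 6 (add /aew/v 19): {"aew":{"j":[24,99,50,56],"qzm":59,"v":19},"po":{"dbv":[75,55,16,82,55],"jg":{"jh":89,"s":75,"yuw":5}},"xzl":{"g":{"c":62,"k":38,"zd":51},"wir":[94,46,12,70,16],"x":72}}
After op 7 (replace /xzl/wir/2 3): {"aew":{"j":[24,99,50,56],"qzm":59,"v":19},"po":{"dbv":[75,55,16,82,55],"jg":{"jh":89,"s":75,"yuw":5}},"xzl":{"g":{"c":62,"k":38,"zd":51},"wir":[94,46,3,70,16],"x":72}}
After op 8 (replace /po/dbv/0 9): {"aew":{"j":[24,99,50,56],"qzm":59,"v":19},"po":{"dbv":[9,55,16,82,55],"jg":{"jh":89,"s":75,"yuw":5}},"xzl":{"g":{"c":62,"k":38,"zd":51},"wir":[94,46,3,70,16],"x":72}}
After op 9 (replace /aew/j/1 3): {"aew":{"j":[24,3,50,56],"qzm":59,"v":19},"po":{"dbv":[9,55,16,82,55],"jg":{"jh":89,"s":75,"yuw":5}},"xzl":{"g":{"c":62,"k":38,"zd":51},"wir":[94,46,3,70,16],"x":72}}
After op 10 (replace /xzl/g/zd 40): {"aew":{"j":[24,3,50,56],"qzm":59,"v":19},"po":{"dbv":[9,55,16,82,55],"jg":{"jh":89,"s":75,"yuw":5}},"xzl":{"g":{"c":62,"k":38,"zd":40},"wir":[94,46,3,70,16],"x":72}}
After op 11 (add /aew/vf 5): {"aew":{"j":[24,3,50,56],"qzm":59,"v":19,"vf":5},"po":{"dbv":[9,55,16,82,55],"jg":{"jh":89,"s":75,"yuw":5}},"xzl":{"g":{"c":62,"k":38,"zd":40},"wir":[94,46,3,70,16],"x":72}}
After op 12 (remove /po): {"aew":{"j":[24,3,50,56],"qzm":59,"v":19,"vf":5},"xzl":{"g":{"c":62,"k":38,"zd":40},"wir":[94,46,3,70,16],"x":72}}
After op 13 (replace /xzl/g 26): {"aew":{"j":[24,3,50,56],"qzm":59,"v":19,"vf":5},"xzl":{"g":26,"wir":[94,46,3,70,16],"x":72}}
After op 14 (replace /xzl/wir/2 37): {"aew":{"j":[24,3,50,56],"qzm":59,"v":19,"vf":5},"xzl":{"g":26,"wir":[94,46,37,70,16],"x":72}}
After op 15 (replace /xzl/wir/3 55): {"aew":{"j":[24,3,50,56],"qzm":59,"v":19,"vf":5},"xzl":{"g":26,"wir":[94,46,37,55,16],"x":72}}
After op 16 (add /aew/j/3 61): {"aew":{"j":[24,3,50,61,56],"qzm":59,"v":19,"vf":5},"xzl":{"g":26,"wir":[94,46,37,55,16],"x":72}}
After op 17 (remove /aew/j/4): {"aew":{"j":[24,3,50,61],"qzm":59,"v":19,"vf":5},"xzl":{"g":26,"wir":[94,46,37,55,16],"x":72}}
After op 18 (add /s 3): {"aew":{"j":[24,3,50,61],"qzm":59,"v":19,"vf":5},"s":3,"xzl":{"g":26,"wir":[94,46,37,55,16],"x":72}}
After op 19 (add /aew/kfr 60): {"aew":{"j":[24,3,50,61],"kfr":60,"qzm":59,"v":19,"vf":5},"s":3,"xzl":{"g":26,"wir":[94,46,37,55,16],"x":72}}
After op 20 (add /xzl/wir/2 54): {"aew":{"j":[24,3,50,61],"kfr":60,"qzm":59,"v":19,"vf":5},"s":3,"xzl":{"g":26,"wir":[94,46,54,37,55,16],"x":72}}
After op 21 (replace /aew/kfr 64): {"aew":{"j":[24,3,50,61],"kfr":64,"qzm":59,"v":19,"vf":5},"s":3,"xzl":{"g":26,"wir":[94,46,54,37,55,16],"x":72}}
Value at /xzl/x: 72

Answer: 72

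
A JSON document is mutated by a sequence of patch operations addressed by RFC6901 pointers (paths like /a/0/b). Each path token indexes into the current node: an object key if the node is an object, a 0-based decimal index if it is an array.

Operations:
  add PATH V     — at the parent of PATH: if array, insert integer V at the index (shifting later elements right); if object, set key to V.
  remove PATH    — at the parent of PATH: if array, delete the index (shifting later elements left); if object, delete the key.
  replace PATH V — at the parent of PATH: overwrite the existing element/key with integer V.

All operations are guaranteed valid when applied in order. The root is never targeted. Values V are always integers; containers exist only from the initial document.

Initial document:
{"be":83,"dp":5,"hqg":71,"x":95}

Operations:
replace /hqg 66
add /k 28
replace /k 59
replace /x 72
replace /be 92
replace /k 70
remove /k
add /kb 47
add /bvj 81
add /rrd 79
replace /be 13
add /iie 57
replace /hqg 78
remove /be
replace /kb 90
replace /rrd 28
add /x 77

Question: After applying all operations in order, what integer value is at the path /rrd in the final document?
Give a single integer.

Answer: 28

Derivation:
After op 1 (replace /hqg 66): {"be":83,"dp":5,"hqg":66,"x":95}
After op 2 (add /k 28): {"be":83,"dp":5,"hqg":66,"k":28,"x":95}
After op 3 (replace /k 59): {"be":83,"dp":5,"hqg":66,"k":59,"x":95}
After op 4 (replace /x 72): {"be":83,"dp":5,"hqg":66,"k":59,"x":72}
After op 5 (replace /be 92): {"be":92,"dp":5,"hqg":66,"k":59,"x":72}
After op 6 (replace /k 70): {"be":92,"dp":5,"hqg":66,"k":70,"x":72}
After op 7 (remove /k): {"be":92,"dp":5,"hqg":66,"x":72}
After op 8 (add /kb 47): {"be":92,"dp":5,"hqg":66,"kb":47,"x":72}
After op 9 (add /bvj 81): {"be":92,"bvj":81,"dp":5,"hqg":66,"kb":47,"x":72}
After op 10 (add /rrd 79): {"be":92,"bvj":81,"dp":5,"hqg":66,"kb":47,"rrd":79,"x":72}
After op 11 (replace /be 13): {"be":13,"bvj":81,"dp":5,"hqg":66,"kb":47,"rrd":79,"x":72}
After op 12 (add /iie 57): {"be":13,"bvj":81,"dp":5,"hqg":66,"iie":57,"kb":47,"rrd":79,"x":72}
After op 13 (replace /hqg 78): {"be":13,"bvj":81,"dp":5,"hqg":78,"iie":57,"kb":47,"rrd":79,"x":72}
After op 14 (remove /be): {"bvj":81,"dp":5,"hqg":78,"iie":57,"kb":47,"rrd":79,"x":72}
After op 15 (replace /kb 90): {"bvj":81,"dp":5,"hqg":78,"iie":57,"kb":90,"rrd":79,"x":72}
After op 16 (replace /rrd 28): {"bvj":81,"dp":5,"hqg":78,"iie":57,"kb":90,"rrd":28,"x":72}
After op 17 (add /x 77): {"bvj":81,"dp":5,"hqg":78,"iie":57,"kb":90,"rrd":28,"x":77}
Value at /rrd: 28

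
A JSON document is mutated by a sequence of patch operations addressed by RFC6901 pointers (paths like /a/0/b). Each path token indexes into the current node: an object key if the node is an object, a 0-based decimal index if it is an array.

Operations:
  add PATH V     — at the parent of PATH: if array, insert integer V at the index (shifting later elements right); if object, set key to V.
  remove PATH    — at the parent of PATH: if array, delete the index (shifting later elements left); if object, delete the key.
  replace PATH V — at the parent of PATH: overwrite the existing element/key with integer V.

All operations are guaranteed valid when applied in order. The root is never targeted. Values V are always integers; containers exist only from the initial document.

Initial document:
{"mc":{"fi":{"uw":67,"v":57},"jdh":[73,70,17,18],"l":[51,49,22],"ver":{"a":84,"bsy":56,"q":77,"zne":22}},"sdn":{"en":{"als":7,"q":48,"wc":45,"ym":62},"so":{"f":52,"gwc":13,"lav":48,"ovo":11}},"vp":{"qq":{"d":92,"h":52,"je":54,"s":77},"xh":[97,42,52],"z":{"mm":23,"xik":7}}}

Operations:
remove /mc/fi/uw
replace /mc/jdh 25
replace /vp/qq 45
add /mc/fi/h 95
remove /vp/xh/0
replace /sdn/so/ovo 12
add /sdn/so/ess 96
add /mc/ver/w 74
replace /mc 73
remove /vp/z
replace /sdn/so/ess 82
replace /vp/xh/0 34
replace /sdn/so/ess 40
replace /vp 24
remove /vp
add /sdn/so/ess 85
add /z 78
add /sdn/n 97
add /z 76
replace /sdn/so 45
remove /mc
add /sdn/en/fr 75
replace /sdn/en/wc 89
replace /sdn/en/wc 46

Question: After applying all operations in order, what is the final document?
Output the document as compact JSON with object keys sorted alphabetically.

After op 1 (remove /mc/fi/uw): {"mc":{"fi":{"v":57},"jdh":[73,70,17,18],"l":[51,49,22],"ver":{"a":84,"bsy":56,"q":77,"zne":22}},"sdn":{"en":{"als":7,"q":48,"wc":45,"ym":62},"so":{"f":52,"gwc":13,"lav":48,"ovo":11}},"vp":{"qq":{"d":92,"h":52,"je":54,"s":77},"xh":[97,42,52],"z":{"mm":23,"xik":7}}}
After op 2 (replace /mc/jdh 25): {"mc":{"fi":{"v":57},"jdh":25,"l":[51,49,22],"ver":{"a":84,"bsy":56,"q":77,"zne":22}},"sdn":{"en":{"als":7,"q":48,"wc":45,"ym":62},"so":{"f":52,"gwc":13,"lav":48,"ovo":11}},"vp":{"qq":{"d":92,"h":52,"je":54,"s":77},"xh":[97,42,52],"z":{"mm":23,"xik":7}}}
After op 3 (replace /vp/qq 45): {"mc":{"fi":{"v":57},"jdh":25,"l":[51,49,22],"ver":{"a":84,"bsy":56,"q":77,"zne":22}},"sdn":{"en":{"als":7,"q":48,"wc":45,"ym":62},"so":{"f":52,"gwc":13,"lav":48,"ovo":11}},"vp":{"qq":45,"xh":[97,42,52],"z":{"mm":23,"xik":7}}}
After op 4 (add /mc/fi/h 95): {"mc":{"fi":{"h":95,"v":57},"jdh":25,"l":[51,49,22],"ver":{"a":84,"bsy":56,"q":77,"zne":22}},"sdn":{"en":{"als":7,"q":48,"wc":45,"ym":62},"so":{"f":52,"gwc":13,"lav":48,"ovo":11}},"vp":{"qq":45,"xh":[97,42,52],"z":{"mm":23,"xik":7}}}
After op 5 (remove /vp/xh/0): {"mc":{"fi":{"h":95,"v":57},"jdh":25,"l":[51,49,22],"ver":{"a":84,"bsy":56,"q":77,"zne":22}},"sdn":{"en":{"als":7,"q":48,"wc":45,"ym":62},"so":{"f":52,"gwc":13,"lav":48,"ovo":11}},"vp":{"qq":45,"xh":[42,52],"z":{"mm":23,"xik":7}}}
After op 6 (replace /sdn/so/ovo 12): {"mc":{"fi":{"h":95,"v":57},"jdh":25,"l":[51,49,22],"ver":{"a":84,"bsy":56,"q":77,"zne":22}},"sdn":{"en":{"als":7,"q":48,"wc":45,"ym":62},"so":{"f":52,"gwc":13,"lav":48,"ovo":12}},"vp":{"qq":45,"xh":[42,52],"z":{"mm":23,"xik":7}}}
After op 7 (add /sdn/so/ess 96): {"mc":{"fi":{"h":95,"v":57},"jdh":25,"l":[51,49,22],"ver":{"a":84,"bsy":56,"q":77,"zne":22}},"sdn":{"en":{"als":7,"q":48,"wc":45,"ym":62},"so":{"ess":96,"f":52,"gwc":13,"lav":48,"ovo":12}},"vp":{"qq":45,"xh":[42,52],"z":{"mm":23,"xik":7}}}
After op 8 (add /mc/ver/w 74): {"mc":{"fi":{"h":95,"v":57},"jdh":25,"l":[51,49,22],"ver":{"a":84,"bsy":56,"q":77,"w":74,"zne":22}},"sdn":{"en":{"als":7,"q":48,"wc":45,"ym":62},"so":{"ess":96,"f":52,"gwc":13,"lav":48,"ovo":12}},"vp":{"qq":45,"xh":[42,52],"z":{"mm":23,"xik":7}}}
After op 9 (replace /mc 73): {"mc":73,"sdn":{"en":{"als":7,"q":48,"wc":45,"ym":62},"so":{"ess":96,"f":52,"gwc":13,"lav":48,"ovo":12}},"vp":{"qq":45,"xh":[42,52],"z":{"mm":23,"xik":7}}}
After op 10 (remove /vp/z): {"mc":73,"sdn":{"en":{"als":7,"q":48,"wc":45,"ym":62},"so":{"ess":96,"f":52,"gwc":13,"lav":48,"ovo":12}},"vp":{"qq":45,"xh":[42,52]}}
After op 11 (replace /sdn/so/ess 82): {"mc":73,"sdn":{"en":{"als":7,"q":48,"wc":45,"ym":62},"so":{"ess":82,"f":52,"gwc":13,"lav":48,"ovo":12}},"vp":{"qq":45,"xh":[42,52]}}
After op 12 (replace /vp/xh/0 34): {"mc":73,"sdn":{"en":{"als":7,"q":48,"wc":45,"ym":62},"so":{"ess":82,"f":52,"gwc":13,"lav":48,"ovo":12}},"vp":{"qq":45,"xh":[34,52]}}
After op 13 (replace /sdn/so/ess 40): {"mc":73,"sdn":{"en":{"als":7,"q":48,"wc":45,"ym":62},"so":{"ess":40,"f":52,"gwc":13,"lav":48,"ovo":12}},"vp":{"qq":45,"xh":[34,52]}}
After op 14 (replace /vp 24): {"mc":73,"sdn":{"en":{"als":7,"q":48,"wc":45,"ym":62},"so":{"ess":40,"f":52,"gwc":13,"lav":48,"ovo":12}},"vp":24}
After op 15 (remove /vp): {"mc":73,"sdn":{"en":{"als":7,"q":48,"wc":45,"ym":62},"so":{"ess":40,"f":52,"gwc":13,"lav":48,"ovo":12}}}
After op 16 (add /sdn/so/ess 85): {"mc":73,"sdn":{"en":{"als":7,"q":48,"wc":45,"ym":62},"so":{"ess":85,"f":52,"gwc":13,"lav":48,"ovo":12}}}
After op 17 (add /z 78): {"mc":73,"sdn":{"en":{"als":7,"q":48,"wc":45,"ym":62},"so":{"ess":85,"f":52,"gwc":13,"lav":48,"ovo":12}},"z":78}
After op 18 (add /sdn/n 97): {"mc":73,"sdn":{"en":{"als":7,"q":48,"wc":45,"ym":62},"n":97,"so":{"ess":85,"f":52,"gwc":13,"lav":48,"ovo":12}},"z":78}
After op 19 (add /z 76): {"mc":73,"sdn":{"en":{"als":7,"q":48,"wc":45,"ym":62},"n":97,"so":{"ess":85,"f":52,"gwc":13,"lav":48,"ovo":12}},"z":76}
After op 20 (replace /sdn/so 45): {"mc":73,"sdn":{"en":{"als":7,"q":48,"wc":45,"ym":62},"n":97,"so":45},"z":76}
After op 21 (remove /mc): {"sdn":{"en":{"als":7,"q":48,"wc":45,"ym":62},"n":97,"so":45},"z":76}
After op 22 (add /sdn/en/fr 75): {"sdn":{"en":{"als":7,"fr":75,"q":48,"wc":45,"ym":62},"n":97,"so":45},"z":76}
After op 23 (replace /sdn/en/wc 89): {"sdn":{"en":{"als":7,"fr":75,"q":48,"wc":89,"ym":62},"n":97,"so":45},"z":76}
After op 24 (replace /sdn/en/wc 46): {"sdn":{"en":{"als":7,"fr":75,"q":48,"wc":46,"ym":62},"n":97,"so":45},"z":76}

Answer: {"sdn":{"en":{"als":7,"fr":75,"q":48,"wc":46,"ym":62},"n":97,"so":45},"z":76}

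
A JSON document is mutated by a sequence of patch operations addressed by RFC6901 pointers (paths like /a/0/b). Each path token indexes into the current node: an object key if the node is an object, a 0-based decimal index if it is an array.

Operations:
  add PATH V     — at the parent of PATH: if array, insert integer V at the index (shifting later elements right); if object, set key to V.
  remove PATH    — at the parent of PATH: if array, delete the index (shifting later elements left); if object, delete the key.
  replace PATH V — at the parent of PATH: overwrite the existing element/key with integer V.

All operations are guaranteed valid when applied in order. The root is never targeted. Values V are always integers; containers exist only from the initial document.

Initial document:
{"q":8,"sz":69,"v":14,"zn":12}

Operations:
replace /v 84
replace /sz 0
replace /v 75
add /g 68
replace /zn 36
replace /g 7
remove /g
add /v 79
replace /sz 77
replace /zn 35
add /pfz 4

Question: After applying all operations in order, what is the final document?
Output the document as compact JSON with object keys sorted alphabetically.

Answer: {"pfz":4,"q":8,"sz":77,"v":79,"zn":35}

Derivation:
After op 1 (replace /v 84): {"q":8,"sz":69,"v":84,"zn":12}
After op 2 (replace /sz 0): {"q":8,"sz":0,"v":84,"zn":12}
After op 3 (replace /v 75): {"q":8,"sz":0,"v":75,"zn":12}
After op 4 (add /g 68): {"g":68,"q":8,"sz":0,"v":75,"zn":12}
After op 5 (replace /zn 36): {"g":68,"q":8,"sz":0,"v":75,"zn":36}
After op 6 (replace /g 7): {"g":7,"q":8,"sz":0,"v":75,"zn":36}
After op 7 (remove /g): {"q":8,"sz":0,"v":75,"zn":36}
After op 8 (add /v 79): {"q":8,"sz":0,"v":79,"zn":36}
After op 9 (replace /sz 77): {"q":8,"sz":77,"v":79,"zn":36}
After op 10 (replace /zn 35): {"q":8,"sz":77,"v":79,"zn":35}
After op 11 (add /pfz 4): {"pfz":4,"q":8,"sz":77,"v":79,"zn":35}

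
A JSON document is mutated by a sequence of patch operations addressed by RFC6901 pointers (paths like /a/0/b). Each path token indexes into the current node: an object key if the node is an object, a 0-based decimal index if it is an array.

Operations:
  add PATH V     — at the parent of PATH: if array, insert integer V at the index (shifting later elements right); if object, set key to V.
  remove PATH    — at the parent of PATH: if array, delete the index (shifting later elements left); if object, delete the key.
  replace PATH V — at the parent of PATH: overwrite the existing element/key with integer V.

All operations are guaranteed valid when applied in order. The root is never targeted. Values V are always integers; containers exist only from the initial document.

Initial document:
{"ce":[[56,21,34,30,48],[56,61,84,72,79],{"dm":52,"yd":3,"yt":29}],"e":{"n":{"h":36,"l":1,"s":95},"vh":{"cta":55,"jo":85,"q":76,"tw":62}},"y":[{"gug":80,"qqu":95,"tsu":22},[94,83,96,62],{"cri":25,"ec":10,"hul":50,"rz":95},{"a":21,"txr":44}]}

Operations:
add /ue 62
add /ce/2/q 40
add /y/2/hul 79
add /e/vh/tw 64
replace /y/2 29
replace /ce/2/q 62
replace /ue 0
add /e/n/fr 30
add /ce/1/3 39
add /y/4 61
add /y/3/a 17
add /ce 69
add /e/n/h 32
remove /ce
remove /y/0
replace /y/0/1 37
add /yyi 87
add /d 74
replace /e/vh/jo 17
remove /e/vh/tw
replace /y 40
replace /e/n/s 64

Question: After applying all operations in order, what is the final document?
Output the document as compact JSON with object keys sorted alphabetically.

After op 1 (add /ue 62): {"ce":[[56,21,34,30,48],[56,61,84,72,79],{"dm":52,"yd":3,"yt":29}],"e":{"n":{"h":36,"l":1,"s":95},"vh":{"cta":55,"jo":85,"q":76,"tw":62}},"ue":62,"y":[{"gug":80,"qqu":95,"tsu":22},[94,83,96,62],{"cri":25,"ec":10,"hul":50,"rz":95},{"a":21,"txr":44}]}
After op 2 (add /ce/2/q 40): {"ce":[[56,21,34,30,48],[56,61,84,72,79],{"dm":52,"q":40,"yd":3,"yt":29}],"e":{"n":{"h":36,"l":1,"s":95},"vh":{"cta":55,"jo":85,"q":76,"tw":62}},"ue":62,"y":[{"gug":80,"qqu":95,"tsu":22},[94,83,96,62],{"cri":25,"ec":10,"hul":50,"rz":95},{"a":21,"txr":44}]}
After op 3 (add /y/2/hul 79): {"ce":[[56,21,34,30,48],[56,61,84,72,79],{"dm":52,"q":40,"yd":3,"yt":29}],"e":{"n":{"h":36,"l":1,"s":95},"vh":{"cta":55,"jo":85,"q":76,"tw":62}},"ue":62,"y":[{"gug":80,"qqu":95,"tsu":22},[94,83,96,62],{"cri":25,"ec":10,"hul":79,"rz":95},{"a":21,"txr":44}]}
After op 4 (add /e/vh/tw 64): {"ce":[[56,21,34,30,48],[56,61,84,72,79],{"dm":52,"q":40,"yd":3,"yt":29}],"e":{"n":{"h":36,"l":1,"s":95},"vh":{"cta":55,"jo":85,"q":76,"tw":64}},"ue":62,"y":[{"gug":80,"qqu":95,"tsu":22},[94,83,96,62],{"cri":25,"ec":10,"hul":79,"rz":95},{"a":21,"txr":44}]}
After op 5 (replace /y/2 29): {"ce":[[56,21,34,30,48],[56,61,84,72,79],{"dm":52,"q":40,"yd":3,"yt":29}],"e":{"n":{"h":36,"l":1,"s":95},"vh":{"cta":55,"jo":85,"q":76,"tw":64}},"ue":62,"y":[{"gug":80,"qqu":95,"tsu":22},[94,83,96,62],29,{"a":21,"txr":44}]}
After op 6 (replace /ce/2/q 62): {"ce":[[56,21,34,30,48],[56,61,84,72,79],{"dm":52,"q":62,"yd":3,"yt":29}],"e":{"n":{"h":36,"l":1,"s":95},"vh":{"cta":55,"jo":85,"q":76,"tw":64}},"ue":62,"y":[{"gug":80,"qqu":95,"tsu":22},[94,83,96,62],29,{"a":21,"txr":44}]}
After op 7 (replace /ue 0): {"ce":[[56,21,34,30,48],[56,61,84,72,79],{"dm":52,"q":62,"yd":3,"yt":29}],"e":{"n":{"h":36,"l":1,"s":95},"vh":{"cta":55,"jo":85,"q":76,"tw":64}},"ue":0,"y":[{"gug":80,"qqu":95,"tsu":22},[94,83,96,62],29,{"a":21,"txr":44}]}
After op 8 (add /e/n/fr 30): {"ce":[[56,21,34,30,48],[56,61,84,72,79],{"dm":52,"q":62,"yd":3,"yt":29}],"e":{"n":{"fr":30,"h":36,"l":1,"s":95},"vh":{"cta":55,"jo":85,"q":76,"tw":64}},"ue":0,"y":[{"gug":80,"qqu":95,"tsu":22},[94,83,96,62],29,{"a":21,"txr":44}]}
After op 9 (add /ce/1/3 39): {"ce":[[56,21,34,30,48],[56,61,84,39,72,79],{"dm":52,"q":62,"yd":3,"yt":29}],"e":{"n":{"fr":30,"h":36,"l":1,"s":95},"vh":{"cta":55,"jo":85,"q":76,"tw":64}},"ue":0,"y":[{"gug":80,"qqu":95,"tsu":22},[94,83,96,62],29,{"a":21,"txr":44}]}
After op 10 (add /y/4 61): {"ce":[[56,21,34,30,48],[56,61,84,39,72,79],{"dm":52,"q":62,"yd":3,"yt":29}],"e":{"n":{"fr":30,"h":36,"l":1,"s":95},"vh":{"cta":55,"jo":85,"q":76,"tw":64}},"ue":0,"y":[{"gug":80,"qqu":95,"tsu":22},[94,83,96,62],29,{"a":21,"txr":44},61]}
After op 11 (add /y/3/a 17): {"ce":[[56,21,34,30,48],[56,61,84,39,72,79],{"dm":52,"q":62,"yd":3,"yt":29}],"e":{"n":{"fr":30,"h":36,"l":1,"s":95},"vh":{"cta":55,"jo":85,"q":76,"tw":64}},"ue":0,"y":[{"gug":80,"qqu":95,"tsu":22},[94,83,96,62],29,{"a":17,"txr":44},61]}
After op 12 (add /ce 69): {"ce":69,"e":{"n":{"fr":30,"h":36,"l":1,"s":95},"vh":{"cta":55,"jo":85,"q":76,"tw":64}},"ue":0,"y":[{"gug":80,"qqu":95,"tsu":22},[94,83,96,62],29,{"a":17,"txr":44},61]}
After op 13 (add /e/n/h 32): {"ce":69,"e":{"n":{"fr":30,"h":32,"l":1,"s":95},"vh":{"cta":55,"jo":85,"q":76,"tw":64}},"ue":0,"y":[{"gug":80,"qqu":95,"tsu":22},[94,83,96,62],29,{"a":17,"txr":44},61]}
After op 14 (remove /ce): {"e":{"n":{"fr":30,"h":32,"l":1,"s":95},"vh":{"cta":55,"jo":85,"q":76,"tw":64}},"ue":0,"y":[{"gug":80,"qqu":95,"tsu":22},[94,83,96,62],29,{"a":17,"txr":44},61]}
After op 15 (remove /y/0): {"e":{"n":{"fr":30,"h":32,"l":1,"s":95},"vh":{"cta":55,"jo":85,"q":76,"tw":64}},"ue":0,"y":[[94,83,96,62],29,{"a":17,"txr":44},61]}
After op 16 (replace /y/0/1 37): {"e":{"n":{"fr":30,"h":32,"l":1,"s":95},"vh":{"cta":55,"jo":85,"q":76,"tw":64}},"ue":0,"y":[[94,37,96,62],29,{"a":17,"txr":44},61]}
After op 17 (add /yyi 87): {"e":{"n":{"fr":30,"h":32,"l":1,"s":95},"vh":{"cta":55,"jo":85,"q":76,"tw":64}},"ue":0,"y":[[94,37,96,62],29,{"a":17,"txr":44},61],"yyi":87}
After op 18 (add /d 74): {"d":74,"e":{"n":{"fr":30,"h":32,"l":1,"s":95},"vh":{"cta":55,"jo":85,"q":76,"tw":64}},"ue":0,"y":[[94,37,96,62],29,{"a":17,"txr":44},61],"yyi":87}
After op 19 (replace /e/vh/jo 17): {"d":74,"e":{"n":{"fr":30,"h":32,"l":1,"s":95},"vh":{"cta":55,"jo":17,"q":76,"tw":64}},"ue":0,"y":[[94,37,96,62],29,{"a":17,"txr":44},61],"yyi":87}
After op 20 (remove /e/vh/tw): {"d":74,"e":{"n":{"fr":30,"h":32,"l":1,"s":95},"vh":{"cta":55,"jo":17,"q":76}},"ue":0,"y":[[94,37,96,62],29,{"a":17,"txr":44},61],"yyi":87}
After op 21 (replace /y 40): {"d":74,"e":{"n":{"fr":30,"h":32,"l":1,"s":95},"vh":{"cta":55,"jo":17,"q":76}},"ue":0,"y":40,"yyi":87}
After op 22 (replace /e/n/s 64): {"d":74,"e":{"n":{"fr":30,"h":32,"l":1,"s":64},"vh":{"cta":55,"jo":17,"q":76}},"ue":0,"y":40,"yyi":87}

Answer: {"d":74,"e":{"n":{"fr":30,"h":32,"l":1,"s":64},"vh":{"cta":55,"jo":17,"q":76}},"ue":0,"y":40,"yyi":87}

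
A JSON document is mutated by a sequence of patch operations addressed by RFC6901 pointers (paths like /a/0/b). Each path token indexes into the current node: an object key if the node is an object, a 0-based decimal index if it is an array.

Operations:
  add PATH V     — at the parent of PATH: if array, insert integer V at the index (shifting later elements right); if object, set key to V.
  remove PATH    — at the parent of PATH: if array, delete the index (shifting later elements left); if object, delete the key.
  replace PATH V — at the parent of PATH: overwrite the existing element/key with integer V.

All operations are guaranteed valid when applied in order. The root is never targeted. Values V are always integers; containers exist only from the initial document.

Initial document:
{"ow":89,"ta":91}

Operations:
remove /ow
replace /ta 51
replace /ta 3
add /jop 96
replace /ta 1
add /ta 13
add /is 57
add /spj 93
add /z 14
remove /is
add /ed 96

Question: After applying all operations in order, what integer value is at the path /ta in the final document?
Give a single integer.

Answer: 13

Derivation:
After op 1 (remove /ow): {"ta":91}
After op 2 (replace /ta 51): {"ta":51}
After op 3 (replace /ta 3): {"ta":3}
After op 4 (add /jop 96): {"jop":96,"ta":3}
After op 5 (replace /ta 1): {"jop":96,"ta":1}
After op 6 (add /ta 13): {"jop":96,"ta":13}
After op 7 (add /is 57): {"is":57,"jop":96,"ta":13}
After op 8 (add /spj 93): {"is":57,"jop":96,"spj":93,"ta":13}
After op 9 (add /z 14): {"is":57,"jop":96,"spj":93,"ta":13,"z":14}
After op 10 (remove /is): {"jop":96,"spj":93,"ta":13,"z":14}
After op 11 (add /ed 96): {"ed":96,"jop":96,"spj":93,"ta":13,"z":14}
Value at /ta: 13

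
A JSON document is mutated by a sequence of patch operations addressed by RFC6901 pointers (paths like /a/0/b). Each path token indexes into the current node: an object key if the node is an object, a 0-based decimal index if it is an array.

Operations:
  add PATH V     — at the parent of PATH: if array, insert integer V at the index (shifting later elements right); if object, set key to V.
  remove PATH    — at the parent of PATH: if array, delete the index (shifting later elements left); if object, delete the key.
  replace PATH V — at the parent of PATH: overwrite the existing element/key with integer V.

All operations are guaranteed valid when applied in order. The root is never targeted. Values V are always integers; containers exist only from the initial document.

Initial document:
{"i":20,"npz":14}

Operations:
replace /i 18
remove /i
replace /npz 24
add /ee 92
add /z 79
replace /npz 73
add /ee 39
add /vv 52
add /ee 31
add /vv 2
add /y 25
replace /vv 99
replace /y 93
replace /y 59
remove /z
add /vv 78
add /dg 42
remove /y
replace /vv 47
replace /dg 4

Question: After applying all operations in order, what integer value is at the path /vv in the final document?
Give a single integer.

Answer: 47

Derivation:
After op 1 (replace /i 18): {"i":18,"npz":14}
After op 2 (remove /i): {"npz":14}
After op 3 (replace /npz 24): {"npz":24}
After op 4 (add /ee 92): {"ee":92,"npz":24}
After op 5 (add /z 79): {"ee":92,"npz":24,"z":79}
After op 6 (replace /npz 73): {"ee":92,"npz":73,"z":79}
After op 7 (add /ee 39): {"ee":39,"npz":73,"z":79}
After op 8 (add /vv 52): {"ee":39,"npz":73,"vv":52,"z":79}
After op 9 (add /ee 31): {"ee":31,"npz":73,"vv":52,"z":79}
After op 10 (add /vv 2): {"ee":31,"npz":73,"vv":2,"z":79}
After op 11 (add /y 25): {"ee":31,"npz":73,"vv":2,"y":25,"z":79}
After op 12 (replace /vv 99): {"ee":31,"npz":73,"vv":99,"y":25,"z":79}
After op 13 (replace /y 93): {"ee":31,"npz":73,"vv":99,"y":93,"z":79}
After op 14 (replace /y 59): {"ee":31,"npz":73,"vv":99,"y":59,"z":79}
After op 15 (remove /z): {"ee":31,"npz":73,"vv":99,"y":59}
After op 16 (add /vv 78): {"ee":31,"npz":73,"vv":78,"y":59}
After op 17 (add /dg 42): {"dg":42,"ee":31,"npz":73,"vv":78,"y":59}
After op 18 (remove /y): {"dg":42,"ee":31,"npz":73,"vv":78}
After op 19 (replace /vv 47): {"dg":42,"ee":31,"npz":73,"vv":47}
After op 20 (replace /dg 4): {"dg":4,"ee":31,"npz":73,"vv":47}
Value at /vv: 47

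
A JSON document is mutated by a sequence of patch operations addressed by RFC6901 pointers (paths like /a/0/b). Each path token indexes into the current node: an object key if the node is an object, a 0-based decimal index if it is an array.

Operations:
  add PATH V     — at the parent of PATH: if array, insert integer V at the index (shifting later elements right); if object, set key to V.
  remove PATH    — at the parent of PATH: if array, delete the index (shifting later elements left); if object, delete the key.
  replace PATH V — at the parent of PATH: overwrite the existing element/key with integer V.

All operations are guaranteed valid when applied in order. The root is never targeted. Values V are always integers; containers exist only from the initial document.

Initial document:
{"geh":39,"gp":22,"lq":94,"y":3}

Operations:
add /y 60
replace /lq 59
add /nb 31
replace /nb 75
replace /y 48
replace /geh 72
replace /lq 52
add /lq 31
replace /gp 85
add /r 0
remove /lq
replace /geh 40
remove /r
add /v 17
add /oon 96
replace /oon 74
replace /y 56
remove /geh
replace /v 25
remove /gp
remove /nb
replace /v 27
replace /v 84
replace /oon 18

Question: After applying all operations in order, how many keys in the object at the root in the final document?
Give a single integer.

After op 1 (add /y 60): {"geh":39,"gp":22,"lq":94,"y":60}
After op 2 (replace /lq 59): {"geh":39,"gp":22,"lq":59,"y":60}
After op 3 (add /nb 31): {"geh":39,"gp":22,"lq":59,"nb":31,"y":60}
After op 4 (replace /nb 75): {"geh":39,"gp":22,"lq":59,"nb":75,"y":60}
After op 5 (replace /y 48): {"geh":39,"gp":22,"lq":59,"nb":75,"y":48}
After op 6 (replace /geh 72): {"geh":72,"gp":22,"lq":59,"nb":75,"y":48}
After op 7 (replace /lq 52): {"geh":72,"gp":22,"lq":52,"nb":75,"y":48}
After op 8 (add /lq 31): {"geh":72,"gp":22,"lq":31,"nb":75,"y":48}
After op 9 (replace /gp 85): {"geh":72,"gp":85,"lq":31,"nb":75,"y":48}
After op 10 (add /r 0): {"geh":72,"gp":85,"lq":31,"nb":75,"r":0,"y":48}
After op 11 (remove /lq): {"geh":72,"gp":85,"nb":75,"r":0,"y":48}
After op 12 (replace /geh 40): {"geh":40,"gp":85,"nb":75,"r":0,"y":48}
After op 13 (remove /r): {"geh":40,"gp":85,"nb":75,"y":48}
After op 14 (add /v 17): {"geh":40,"gp":85,"nb":75,"v":17,"y":48}
After op 15 (add /oon 96): {"geh":40,"gp":85,"nb":75,"oon":96,"v":17,"y":48}
After op 16 (replace /oon 74): {"geh":40,"gp":85,"nb":75,"oon":74,"v":17,"y":48}
After op 17 (replace /y 56): {"geh":40,"gp":85,"nb":75,"oon":74,"v":17,"y":56}
After op 18 (remove /geh): {"gp":85,"nb":75,"oon":74,"v":17,"y":56}
After op 19 (replace /v 25): {"gp":85,"nb":75,"oon":74,"v":25,"y":56}
After op 20 (remove /gp): {"nb":75,"oon":74,"v":25,"y":56}
After op 21 (remove /nb): {"oon":74,"v":25,"y":56}
After op 22 (replace /v 27): {"oon":74,"v":27,"y":56}
After op 23 (replace /v 84): {"oon":74,"v":84,"y":56}
After op 24 (replace /oon 18): {"oon":18,"v":84,"y":56}
Size at the root: 3

Answer: 3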